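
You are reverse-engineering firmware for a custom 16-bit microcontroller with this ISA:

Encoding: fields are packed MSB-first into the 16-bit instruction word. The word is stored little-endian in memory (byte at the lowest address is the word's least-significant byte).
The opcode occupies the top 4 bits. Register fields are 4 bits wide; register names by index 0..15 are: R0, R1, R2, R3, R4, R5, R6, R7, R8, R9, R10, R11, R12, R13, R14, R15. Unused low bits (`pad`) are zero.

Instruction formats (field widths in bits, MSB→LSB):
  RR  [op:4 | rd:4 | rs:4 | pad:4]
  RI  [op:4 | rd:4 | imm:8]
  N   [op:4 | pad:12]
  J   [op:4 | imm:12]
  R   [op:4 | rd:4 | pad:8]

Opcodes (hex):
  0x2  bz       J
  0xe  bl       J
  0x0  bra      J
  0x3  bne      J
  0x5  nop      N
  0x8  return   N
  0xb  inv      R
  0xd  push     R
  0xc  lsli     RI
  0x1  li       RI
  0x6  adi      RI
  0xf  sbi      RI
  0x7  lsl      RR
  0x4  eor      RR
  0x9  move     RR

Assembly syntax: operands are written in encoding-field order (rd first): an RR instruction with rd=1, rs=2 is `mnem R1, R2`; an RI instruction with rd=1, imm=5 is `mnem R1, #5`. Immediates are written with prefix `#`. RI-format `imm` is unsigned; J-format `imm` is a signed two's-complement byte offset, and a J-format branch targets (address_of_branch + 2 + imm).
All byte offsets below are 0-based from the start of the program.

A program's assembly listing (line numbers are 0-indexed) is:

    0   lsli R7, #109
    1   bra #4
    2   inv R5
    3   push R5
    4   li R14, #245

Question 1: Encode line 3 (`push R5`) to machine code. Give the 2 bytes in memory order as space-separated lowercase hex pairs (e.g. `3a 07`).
00 d5

3. push fields op=0xd:4|rd=5:4|pad=0:8 → word d500h → 00 d5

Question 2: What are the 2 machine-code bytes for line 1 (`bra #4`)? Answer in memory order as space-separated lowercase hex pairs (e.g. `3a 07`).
1. bra fields op=0x0:4|imm=4:12 → word 0004h → 04 00

04 00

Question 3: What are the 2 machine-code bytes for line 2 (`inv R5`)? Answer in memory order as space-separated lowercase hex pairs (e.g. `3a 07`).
00 b5

line 2 (inv): pack op=0xb:4|rd=5:4|pad=0:8 = 0xb500; little→ 00 b5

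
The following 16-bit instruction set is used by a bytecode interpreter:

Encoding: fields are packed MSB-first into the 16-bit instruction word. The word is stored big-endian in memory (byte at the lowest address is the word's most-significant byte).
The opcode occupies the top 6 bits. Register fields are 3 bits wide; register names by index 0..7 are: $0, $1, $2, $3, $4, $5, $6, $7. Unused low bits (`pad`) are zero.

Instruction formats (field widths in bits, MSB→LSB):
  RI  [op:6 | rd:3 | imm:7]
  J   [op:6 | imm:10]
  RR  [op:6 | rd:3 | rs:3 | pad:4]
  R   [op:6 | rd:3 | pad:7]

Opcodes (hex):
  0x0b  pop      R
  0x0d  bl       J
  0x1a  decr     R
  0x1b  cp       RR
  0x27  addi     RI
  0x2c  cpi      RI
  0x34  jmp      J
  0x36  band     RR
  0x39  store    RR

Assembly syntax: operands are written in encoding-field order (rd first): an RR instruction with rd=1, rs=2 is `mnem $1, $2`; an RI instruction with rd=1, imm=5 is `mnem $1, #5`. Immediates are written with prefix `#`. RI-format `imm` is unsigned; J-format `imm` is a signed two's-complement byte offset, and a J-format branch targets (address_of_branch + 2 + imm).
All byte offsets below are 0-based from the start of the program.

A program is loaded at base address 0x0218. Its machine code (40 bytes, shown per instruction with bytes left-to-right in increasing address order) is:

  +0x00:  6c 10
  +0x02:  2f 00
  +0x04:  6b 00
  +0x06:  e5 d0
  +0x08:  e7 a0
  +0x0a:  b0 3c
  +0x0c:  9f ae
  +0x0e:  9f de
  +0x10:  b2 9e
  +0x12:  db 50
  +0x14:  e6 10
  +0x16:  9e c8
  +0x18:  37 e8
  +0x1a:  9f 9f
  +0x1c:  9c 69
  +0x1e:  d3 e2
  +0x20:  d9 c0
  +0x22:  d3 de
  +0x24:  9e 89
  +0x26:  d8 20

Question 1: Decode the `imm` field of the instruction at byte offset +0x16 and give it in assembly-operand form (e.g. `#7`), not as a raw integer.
@+16  big-endian(9e c8) = 0x9ec8
  top 6b → 0x27 → addi [RI]
  [9:7] rd=5 = $5
  [6:0] imm=72 = #72

#72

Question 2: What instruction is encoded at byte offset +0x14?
store $4, $1

[14] e6 10 → 0xe610
  op=0xe610>>10=0x39 ⇒ store (RR)
  rd@[9:7]=0x4 ⇒ $4
  rs@[6:4]=0x1 ⇒ $1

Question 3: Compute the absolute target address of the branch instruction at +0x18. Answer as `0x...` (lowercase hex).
off 0x18: read 37 e8 as big → 0x37e8
  opcode bits[15:10]=0xd: bl/J
  imm: (w>>0)&0x3ff=0x3e8 (s10→-24) → #-24
  target = base 0x0218 + off 0x18 + 2 + imm -24 = 0x021a

0x021a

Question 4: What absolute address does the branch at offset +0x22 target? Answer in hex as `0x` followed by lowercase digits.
off 0x22: read d3 de as big → 0xd3de
  op=0xd3de>>10=0x34 ⇒ jmp (J)
  imm@[9:0]=0x3de (s10→-34) ⇒ #-34
  target = base 0x0218 + off 0x22 + 2 + imm -34 = 0x021a

0x021a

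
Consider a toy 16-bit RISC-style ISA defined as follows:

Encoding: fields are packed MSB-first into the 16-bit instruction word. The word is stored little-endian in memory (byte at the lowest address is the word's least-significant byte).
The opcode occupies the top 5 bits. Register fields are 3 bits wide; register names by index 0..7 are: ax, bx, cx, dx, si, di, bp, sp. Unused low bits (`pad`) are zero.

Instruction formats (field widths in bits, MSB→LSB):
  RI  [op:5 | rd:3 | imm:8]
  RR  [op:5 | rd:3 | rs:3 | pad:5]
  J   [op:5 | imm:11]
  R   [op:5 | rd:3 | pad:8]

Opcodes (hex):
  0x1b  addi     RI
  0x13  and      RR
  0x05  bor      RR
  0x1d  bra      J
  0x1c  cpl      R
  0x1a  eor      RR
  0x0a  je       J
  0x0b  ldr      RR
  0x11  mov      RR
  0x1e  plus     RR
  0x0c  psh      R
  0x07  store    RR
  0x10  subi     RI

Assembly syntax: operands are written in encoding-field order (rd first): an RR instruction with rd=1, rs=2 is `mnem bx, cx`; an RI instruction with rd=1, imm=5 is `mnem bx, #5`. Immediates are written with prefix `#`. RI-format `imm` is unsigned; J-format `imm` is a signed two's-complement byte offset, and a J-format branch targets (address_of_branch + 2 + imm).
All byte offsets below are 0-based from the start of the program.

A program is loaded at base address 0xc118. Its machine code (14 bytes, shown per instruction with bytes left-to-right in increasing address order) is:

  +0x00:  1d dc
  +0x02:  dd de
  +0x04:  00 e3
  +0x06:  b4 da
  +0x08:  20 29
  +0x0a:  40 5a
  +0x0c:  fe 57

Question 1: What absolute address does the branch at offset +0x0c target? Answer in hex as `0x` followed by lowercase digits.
0xc124

@+0c  little-endian(fe 57) = 0x57fe
  opcode bits[15:11]=0xa: je/J
  imm: (w>>0)&0x7ff=0x7fe (s11→-2) → #-2
  target = base 0xc118 + off 0x0c + 2 + imm -2 = 0xc124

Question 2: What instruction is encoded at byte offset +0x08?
bor bx, bx

+0x08: 20 29 ⇒ word 0x2920 (little)
  top 5b → 0x5 → bor [RR]
  rd: (w>>8)&0x7=0x1 → bx
  rs: (w>>5)&0x7=0x1 → bx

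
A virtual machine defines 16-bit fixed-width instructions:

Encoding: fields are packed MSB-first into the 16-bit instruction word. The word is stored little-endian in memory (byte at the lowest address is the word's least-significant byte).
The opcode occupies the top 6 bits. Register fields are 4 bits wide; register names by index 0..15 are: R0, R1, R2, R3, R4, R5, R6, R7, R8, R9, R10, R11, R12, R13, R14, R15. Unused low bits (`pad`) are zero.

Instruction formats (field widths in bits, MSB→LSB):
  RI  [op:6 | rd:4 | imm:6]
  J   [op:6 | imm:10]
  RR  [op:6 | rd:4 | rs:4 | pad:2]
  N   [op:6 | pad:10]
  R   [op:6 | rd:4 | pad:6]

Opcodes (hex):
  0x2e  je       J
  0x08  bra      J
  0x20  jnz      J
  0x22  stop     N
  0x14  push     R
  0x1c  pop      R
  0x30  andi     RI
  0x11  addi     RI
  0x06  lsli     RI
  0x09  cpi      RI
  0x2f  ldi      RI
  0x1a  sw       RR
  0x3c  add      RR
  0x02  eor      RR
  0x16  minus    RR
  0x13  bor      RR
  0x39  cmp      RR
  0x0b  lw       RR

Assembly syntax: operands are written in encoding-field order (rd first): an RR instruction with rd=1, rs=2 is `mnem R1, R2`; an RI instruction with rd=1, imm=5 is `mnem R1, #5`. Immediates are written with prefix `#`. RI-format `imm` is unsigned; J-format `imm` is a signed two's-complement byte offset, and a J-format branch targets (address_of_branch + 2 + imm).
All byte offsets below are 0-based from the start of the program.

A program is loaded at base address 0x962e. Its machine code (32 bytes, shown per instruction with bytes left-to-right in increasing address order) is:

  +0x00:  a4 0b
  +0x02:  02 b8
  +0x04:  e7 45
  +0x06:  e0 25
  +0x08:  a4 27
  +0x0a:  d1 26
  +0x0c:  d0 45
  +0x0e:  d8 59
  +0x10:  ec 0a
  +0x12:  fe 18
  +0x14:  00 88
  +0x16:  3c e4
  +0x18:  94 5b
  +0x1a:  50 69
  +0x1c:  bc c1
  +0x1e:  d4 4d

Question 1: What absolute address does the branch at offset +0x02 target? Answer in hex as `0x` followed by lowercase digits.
0x9634

off 0x02: read 02 b8 as little → 0xb802
  op=0xb802>>10=0x2e ⇒ je (J)
  imm@[9:0]=0x2 ⇒ #2
  target = base 0x962e + off 0x02 + 2 + imm 2 = 0x9634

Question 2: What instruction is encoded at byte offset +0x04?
addi R7, #39

off 0x04: read e7 45 as little → 0x45e7
  opcode bits[15:10]=0x11: addi/RI
  rd: (w>>6)&0xf=0x7 → R7
  imm: (w>>0)&0x3f=0x27 → #39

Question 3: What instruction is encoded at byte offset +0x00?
+0x00: a4 0b ⇒ word 0x0ba4 (little)
  op=0x0ba4>>10=0x2 ⇒ eor (RR)
  rd@[9:6]=0xe ⇒ R14
  rs@[5:2]=0x9 ⇒ R9

eor R14, R9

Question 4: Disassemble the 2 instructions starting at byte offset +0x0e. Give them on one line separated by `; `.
@+0e  little-endian(d8 59) = 0x59d8
  op=0x59d8>>10=0x16 ⇒ minus (RR)
  rd@[9:6]=0x7 ⇒ R7
  rs@[5:2]=0x6 ⇒ R6
@+10  little-endian(ec 0a) = 0x0aec
  op=0x0aec>>10=0x2 ⇒ eor (RR)
  rd@[9:6]=0xb ⇒ R11
  rs@[5:2]=0xb ⇒ R11

minus R7, R6; eor R11, R11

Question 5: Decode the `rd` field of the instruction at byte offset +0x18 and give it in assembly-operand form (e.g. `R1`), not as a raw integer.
R14

[18] 94 5b → 0x5b94
  op=0x5b94>>10=0x16 ⇒ minus (RR)
  rd@[9:6]=0xe ⇒ R14
  rs@[5:2]=0x5 ⇒ R5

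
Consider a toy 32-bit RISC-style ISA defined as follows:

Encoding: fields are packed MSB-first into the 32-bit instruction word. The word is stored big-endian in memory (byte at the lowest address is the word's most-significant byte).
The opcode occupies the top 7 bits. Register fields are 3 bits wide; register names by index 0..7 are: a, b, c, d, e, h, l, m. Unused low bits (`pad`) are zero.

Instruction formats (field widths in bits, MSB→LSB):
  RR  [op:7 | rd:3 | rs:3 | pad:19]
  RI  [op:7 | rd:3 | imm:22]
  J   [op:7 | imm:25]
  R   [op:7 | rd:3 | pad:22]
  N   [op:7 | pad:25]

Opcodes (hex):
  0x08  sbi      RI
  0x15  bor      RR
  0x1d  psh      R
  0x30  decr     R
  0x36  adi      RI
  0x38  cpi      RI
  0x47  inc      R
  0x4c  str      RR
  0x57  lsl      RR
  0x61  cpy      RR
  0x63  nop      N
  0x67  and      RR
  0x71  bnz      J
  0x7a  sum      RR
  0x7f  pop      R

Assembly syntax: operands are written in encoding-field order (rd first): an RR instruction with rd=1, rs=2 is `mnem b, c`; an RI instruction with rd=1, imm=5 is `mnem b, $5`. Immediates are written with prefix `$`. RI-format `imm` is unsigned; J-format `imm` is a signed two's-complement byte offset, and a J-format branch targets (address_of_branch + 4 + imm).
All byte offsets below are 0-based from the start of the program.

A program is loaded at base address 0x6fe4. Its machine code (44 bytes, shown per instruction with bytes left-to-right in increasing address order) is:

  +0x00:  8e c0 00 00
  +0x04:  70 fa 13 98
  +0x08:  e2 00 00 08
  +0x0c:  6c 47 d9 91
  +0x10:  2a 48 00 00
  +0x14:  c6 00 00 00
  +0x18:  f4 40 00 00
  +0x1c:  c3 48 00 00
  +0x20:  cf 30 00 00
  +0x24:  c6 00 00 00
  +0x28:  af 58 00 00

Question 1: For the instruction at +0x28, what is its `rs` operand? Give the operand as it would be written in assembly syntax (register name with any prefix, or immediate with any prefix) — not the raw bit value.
d

+0x28: af 58 00 00 ⇒ word 0xaf580000 (big)
  top 7b → 0x57 → lsl [RR]
  rd: (w>>22)&0x7=0x5 → h
  rs: (w>>19)&0x7=0x3 → d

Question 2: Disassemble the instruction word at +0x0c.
+0x0c: 6c 47 d9 91 ⇒ word 0x6c47d991 (big)
  opcode bits[31:25]=0x36: adi/RI
  rd: (w>>22)&0x7=0x1 → b
  imm: (w>>0)&0x3fffff=0x7d991 → $514449

adi b, $514449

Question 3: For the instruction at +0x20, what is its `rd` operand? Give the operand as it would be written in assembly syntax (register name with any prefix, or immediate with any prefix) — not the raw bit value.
e

+0x20: cf 30 00 00 ⇒ word 0xcf300000 (big)
  top 7b → 0x67 → and [RR]
  rd: (w>>22)&0x7=0x4 → e
  rs: (w>>19)&0x7=0x6 → l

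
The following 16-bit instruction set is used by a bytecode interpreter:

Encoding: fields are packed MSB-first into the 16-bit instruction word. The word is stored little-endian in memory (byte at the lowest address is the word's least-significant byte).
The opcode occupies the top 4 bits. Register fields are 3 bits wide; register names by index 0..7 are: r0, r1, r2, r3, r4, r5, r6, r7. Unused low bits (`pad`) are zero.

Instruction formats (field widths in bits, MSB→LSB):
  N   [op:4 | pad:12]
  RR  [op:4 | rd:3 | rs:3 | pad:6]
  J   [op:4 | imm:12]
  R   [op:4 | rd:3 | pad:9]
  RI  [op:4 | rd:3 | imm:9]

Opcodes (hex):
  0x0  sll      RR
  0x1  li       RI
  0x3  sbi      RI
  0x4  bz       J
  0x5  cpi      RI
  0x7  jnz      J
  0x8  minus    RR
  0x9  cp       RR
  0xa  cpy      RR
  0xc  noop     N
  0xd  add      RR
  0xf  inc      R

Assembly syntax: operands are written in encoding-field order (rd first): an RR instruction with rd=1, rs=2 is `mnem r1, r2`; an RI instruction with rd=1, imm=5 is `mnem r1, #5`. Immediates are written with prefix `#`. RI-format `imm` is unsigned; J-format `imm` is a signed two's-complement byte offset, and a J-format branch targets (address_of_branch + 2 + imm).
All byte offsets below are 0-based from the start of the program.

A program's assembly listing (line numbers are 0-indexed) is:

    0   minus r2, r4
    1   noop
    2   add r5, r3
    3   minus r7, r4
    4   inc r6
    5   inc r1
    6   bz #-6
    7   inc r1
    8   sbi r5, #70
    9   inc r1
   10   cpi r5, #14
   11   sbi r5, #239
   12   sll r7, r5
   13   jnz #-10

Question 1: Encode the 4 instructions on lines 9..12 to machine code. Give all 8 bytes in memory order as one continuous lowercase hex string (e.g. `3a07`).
00f20e5aef3a400f

9. inc fields op=0xf:4|rd=1:3|pad=0:9 → word f200h → 00 f2
10. cpi fields op=0x5:4|rd=5:3|imm=14:9 → word 5a0eh → 0e 5a
11. sbi fields op=0x3:4|rd=5:3|imm=239:9 → word 3aefh → ef 3a
12. sll fields op=0x0:4|rd=7:3|rs=5:3|pad=0:6 → word 0f40h → 40 0f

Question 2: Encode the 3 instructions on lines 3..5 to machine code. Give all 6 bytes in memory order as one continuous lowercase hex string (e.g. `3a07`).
008f00fc00f2

L3: minus op=0x8:4|rd=7:3|rs=4:3|pad=0:6 ⇒ 0x8f00 ⇒ little 00 8f
L4: inc op=0xf:4|rd=6:3|pad=0:9 ⇒ 0xfc00 ⇒ little 00 fc
L5: inc op=0xf:4|rd=1:3|pad=0:9 ⇒ 0xf200 ⇒ little 00 f2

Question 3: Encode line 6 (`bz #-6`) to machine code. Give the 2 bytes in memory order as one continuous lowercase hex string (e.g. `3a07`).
L6: bz op=0x4:4|imm=-6:12 ⇒ 0x4ffa ⇒ little fa 4f

fa4f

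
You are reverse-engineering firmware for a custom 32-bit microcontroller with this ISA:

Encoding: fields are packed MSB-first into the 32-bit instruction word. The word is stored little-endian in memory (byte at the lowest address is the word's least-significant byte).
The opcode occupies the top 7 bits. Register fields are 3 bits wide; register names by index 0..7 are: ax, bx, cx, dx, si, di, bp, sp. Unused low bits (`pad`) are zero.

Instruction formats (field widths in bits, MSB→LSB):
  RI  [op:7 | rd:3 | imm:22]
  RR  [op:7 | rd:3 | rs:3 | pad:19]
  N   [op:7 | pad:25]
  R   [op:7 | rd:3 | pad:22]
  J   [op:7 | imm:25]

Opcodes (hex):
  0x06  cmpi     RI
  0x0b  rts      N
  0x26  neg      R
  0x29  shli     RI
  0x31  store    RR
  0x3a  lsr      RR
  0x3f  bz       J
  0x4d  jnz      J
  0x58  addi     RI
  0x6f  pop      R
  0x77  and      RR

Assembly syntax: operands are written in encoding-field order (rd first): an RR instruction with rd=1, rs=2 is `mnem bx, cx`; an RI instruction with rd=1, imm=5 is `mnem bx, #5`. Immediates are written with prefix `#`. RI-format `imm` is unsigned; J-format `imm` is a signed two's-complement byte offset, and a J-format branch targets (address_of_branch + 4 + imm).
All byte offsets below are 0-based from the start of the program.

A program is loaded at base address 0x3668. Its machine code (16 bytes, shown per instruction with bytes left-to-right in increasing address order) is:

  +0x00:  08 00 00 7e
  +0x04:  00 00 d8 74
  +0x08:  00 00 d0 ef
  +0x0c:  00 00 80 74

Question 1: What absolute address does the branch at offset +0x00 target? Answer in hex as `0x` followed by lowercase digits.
0x3674

[00] 08 00 00 7e → 0x7e000008
  opcode bits[31:25]=0x3f: bz/J
  [24:0] imm=8 = #8
  target = base 0x3668 + off 0x00 + 4 + imm 8 = 0x3674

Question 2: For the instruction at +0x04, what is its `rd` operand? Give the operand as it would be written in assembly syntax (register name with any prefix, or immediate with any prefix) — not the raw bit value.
dx

+0x04: 00 00 d8 74 ⇒ word 0x74d80000 (little)
  op=0x74d80000>>25=0x3a ⇒ lsr (RR)
  [24:22] rd=3 = dx
  [21:19] rs=3 = dx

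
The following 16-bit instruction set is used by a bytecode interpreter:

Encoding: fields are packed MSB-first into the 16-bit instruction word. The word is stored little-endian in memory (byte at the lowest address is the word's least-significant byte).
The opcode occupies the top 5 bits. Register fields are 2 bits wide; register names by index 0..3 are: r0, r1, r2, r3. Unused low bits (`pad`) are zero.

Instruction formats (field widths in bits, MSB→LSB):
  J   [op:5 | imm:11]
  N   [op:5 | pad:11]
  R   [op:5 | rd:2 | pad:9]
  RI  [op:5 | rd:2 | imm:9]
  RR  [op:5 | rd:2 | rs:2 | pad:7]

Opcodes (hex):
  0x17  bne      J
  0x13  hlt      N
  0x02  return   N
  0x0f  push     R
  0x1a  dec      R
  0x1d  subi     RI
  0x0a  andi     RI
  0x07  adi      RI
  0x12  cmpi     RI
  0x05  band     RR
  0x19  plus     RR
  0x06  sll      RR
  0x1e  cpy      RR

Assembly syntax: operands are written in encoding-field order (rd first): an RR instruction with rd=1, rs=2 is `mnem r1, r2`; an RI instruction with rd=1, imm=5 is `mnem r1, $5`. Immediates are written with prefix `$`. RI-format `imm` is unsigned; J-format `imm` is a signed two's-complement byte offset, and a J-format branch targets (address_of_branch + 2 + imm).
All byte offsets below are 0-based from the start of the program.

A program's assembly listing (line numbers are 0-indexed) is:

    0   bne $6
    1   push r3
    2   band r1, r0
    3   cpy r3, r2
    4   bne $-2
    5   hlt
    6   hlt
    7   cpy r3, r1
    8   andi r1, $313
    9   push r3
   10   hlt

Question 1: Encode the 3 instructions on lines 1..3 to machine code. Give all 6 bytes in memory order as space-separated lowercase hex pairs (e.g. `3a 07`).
00 7e 00 2a 00 f7

L1: push op=0xf:5|rd=3:2|pad=0:9 ⇒ 0x7e00 ⇒ little 00 7e
L2: band op=0x5:5|rd=1:2|rs=0:2|pad=0:7 ⇒ 0x2a00 ⇒ little 00 2a
L3: cpy op=0x1e:5|rd=3:2|rs=2:2|pad=0:7 ⇒ 0xf700 ⇒ little 00 f7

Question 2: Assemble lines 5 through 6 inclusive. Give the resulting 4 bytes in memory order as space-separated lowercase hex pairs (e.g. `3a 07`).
00 98 00 98

line 5 (hlt): pack op=0x13:5|pad=0:11 = 0x9800; little→ 00 98
line 6 (hlt): pack op=0x13:5|pad=0:11 = 0x9800; little→ 00 98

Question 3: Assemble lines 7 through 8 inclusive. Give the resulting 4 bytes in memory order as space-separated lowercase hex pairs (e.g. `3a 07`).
L7: cpy op=0x1e:5|rd=3:2|rs=1:2|pad=0:7 ⇒ 0xf680 ⇒ little 80 f6
L8: andi op=0xa:5|rd=1:2|imm=313:9 ⇒ 0x5339 ⇒ little 39 53

80 f6 39 53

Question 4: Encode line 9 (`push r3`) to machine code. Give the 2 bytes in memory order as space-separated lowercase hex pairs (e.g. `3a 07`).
9. push fields op=0xf:5|rd=3:2|pad=0:9 → word 7e00h → 00 7e

00 7e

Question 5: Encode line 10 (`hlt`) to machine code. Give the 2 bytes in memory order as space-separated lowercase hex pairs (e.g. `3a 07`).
L10: hlt op=0x13:5|pad=0:11 ⇒ 0x9800 ⇒ little 00 98

00 98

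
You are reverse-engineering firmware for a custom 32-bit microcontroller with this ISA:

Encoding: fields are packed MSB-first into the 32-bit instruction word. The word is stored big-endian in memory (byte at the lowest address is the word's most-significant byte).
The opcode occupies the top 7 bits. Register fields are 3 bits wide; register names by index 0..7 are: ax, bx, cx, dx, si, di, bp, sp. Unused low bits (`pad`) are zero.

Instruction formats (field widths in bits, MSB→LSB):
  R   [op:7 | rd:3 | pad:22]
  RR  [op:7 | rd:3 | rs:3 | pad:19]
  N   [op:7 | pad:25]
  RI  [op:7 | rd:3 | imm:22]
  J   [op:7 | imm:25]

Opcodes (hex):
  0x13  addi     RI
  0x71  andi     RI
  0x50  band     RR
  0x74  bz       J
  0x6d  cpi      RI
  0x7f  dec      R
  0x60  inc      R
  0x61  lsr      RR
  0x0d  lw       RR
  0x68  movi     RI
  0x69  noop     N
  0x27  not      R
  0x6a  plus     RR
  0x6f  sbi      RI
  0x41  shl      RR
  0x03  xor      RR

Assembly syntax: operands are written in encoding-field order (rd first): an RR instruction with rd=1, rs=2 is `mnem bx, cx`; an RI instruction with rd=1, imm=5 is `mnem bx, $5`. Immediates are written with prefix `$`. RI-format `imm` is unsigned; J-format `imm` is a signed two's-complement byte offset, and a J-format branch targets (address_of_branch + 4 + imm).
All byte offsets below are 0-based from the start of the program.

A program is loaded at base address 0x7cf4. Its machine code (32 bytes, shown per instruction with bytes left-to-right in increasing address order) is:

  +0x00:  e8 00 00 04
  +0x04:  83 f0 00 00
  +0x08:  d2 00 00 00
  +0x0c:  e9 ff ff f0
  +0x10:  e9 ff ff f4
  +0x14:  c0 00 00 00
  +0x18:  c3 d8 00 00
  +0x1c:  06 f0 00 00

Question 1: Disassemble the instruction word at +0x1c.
xor dx, bp

[1c] 06 f0 00 00 → 0x06f00000
  opcode bits[31:25]=0x3: xor/RR
  rd: (w>>22)&0x7=0x3 → dx
  rs: (w>>19)&0x7=0x6 → bp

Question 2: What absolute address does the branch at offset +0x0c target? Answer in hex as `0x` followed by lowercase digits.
0x7cf4

off 0x0c: read e9 ff ff f0 as big → 0xe9fffff0
  opcode bits[31:25]=0x74: bz/J
  imm: (w>>0)&0x1ffffff=0x1fffff0 (s25→-16) → $-16
  target = base 0x7cf4 + off 0x0c + 4 + imm -16 = 0x7cf4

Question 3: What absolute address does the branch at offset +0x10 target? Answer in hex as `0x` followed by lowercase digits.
@+10  big-endian(e9 ff ff f4) = 0xe9fffff4
  op=0xe9fffff4>>25=0x74 ⇒ bz (J)
  imm@[24:0]=0x1fffff4 (s25→-12) ⇒ $-12
  target = base 0x7cf4 + off 0x10 + 4 + imm -12 = 0x7cfc

0x7cfc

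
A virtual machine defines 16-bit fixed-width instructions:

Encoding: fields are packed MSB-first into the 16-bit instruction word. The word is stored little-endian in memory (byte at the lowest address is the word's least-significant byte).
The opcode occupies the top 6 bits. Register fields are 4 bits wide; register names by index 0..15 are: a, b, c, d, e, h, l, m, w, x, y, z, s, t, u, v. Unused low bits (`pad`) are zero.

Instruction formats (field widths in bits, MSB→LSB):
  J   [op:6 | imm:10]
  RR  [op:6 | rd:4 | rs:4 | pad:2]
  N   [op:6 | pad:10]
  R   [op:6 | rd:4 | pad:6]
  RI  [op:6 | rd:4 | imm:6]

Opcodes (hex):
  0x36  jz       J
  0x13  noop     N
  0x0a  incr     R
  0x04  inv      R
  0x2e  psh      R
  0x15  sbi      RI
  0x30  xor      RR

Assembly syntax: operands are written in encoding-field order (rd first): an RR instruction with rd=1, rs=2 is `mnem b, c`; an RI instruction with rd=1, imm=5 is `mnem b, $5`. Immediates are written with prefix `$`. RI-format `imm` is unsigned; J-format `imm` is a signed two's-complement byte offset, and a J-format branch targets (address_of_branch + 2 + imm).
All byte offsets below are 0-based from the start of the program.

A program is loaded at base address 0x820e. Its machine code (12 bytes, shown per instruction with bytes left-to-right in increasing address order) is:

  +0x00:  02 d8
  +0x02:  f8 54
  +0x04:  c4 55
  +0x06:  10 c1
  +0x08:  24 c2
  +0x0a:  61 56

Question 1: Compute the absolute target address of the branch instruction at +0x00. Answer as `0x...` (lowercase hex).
0x8212

off 0x00: read 02 d8 as little → 0xd802
  op=0xd802>>10=0x36 ⇒ jz (J)
  imm@[9:0]=0x2 ⇒ $2
  target = base 0x820e + off 0x00 + 2 + imm 2 = 0x8212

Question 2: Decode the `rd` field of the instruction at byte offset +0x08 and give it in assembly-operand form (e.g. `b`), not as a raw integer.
@+08  little-endian(24 c2) = 0xc224
  op=0xc224>>10=0x30 ⇒ xor (RR)
  [9:6] rd=8 = w
  [5:2] rs=9 = x

w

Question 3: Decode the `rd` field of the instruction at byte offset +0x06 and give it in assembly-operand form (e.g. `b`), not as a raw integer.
e

[06] 10 c1 → 0xc110
  opcode bits[15:10]=0x30: xor/RR
  rd@[9:6]=0x4 ⇒ e
  rs@[5:2]=0x4 ⇒ e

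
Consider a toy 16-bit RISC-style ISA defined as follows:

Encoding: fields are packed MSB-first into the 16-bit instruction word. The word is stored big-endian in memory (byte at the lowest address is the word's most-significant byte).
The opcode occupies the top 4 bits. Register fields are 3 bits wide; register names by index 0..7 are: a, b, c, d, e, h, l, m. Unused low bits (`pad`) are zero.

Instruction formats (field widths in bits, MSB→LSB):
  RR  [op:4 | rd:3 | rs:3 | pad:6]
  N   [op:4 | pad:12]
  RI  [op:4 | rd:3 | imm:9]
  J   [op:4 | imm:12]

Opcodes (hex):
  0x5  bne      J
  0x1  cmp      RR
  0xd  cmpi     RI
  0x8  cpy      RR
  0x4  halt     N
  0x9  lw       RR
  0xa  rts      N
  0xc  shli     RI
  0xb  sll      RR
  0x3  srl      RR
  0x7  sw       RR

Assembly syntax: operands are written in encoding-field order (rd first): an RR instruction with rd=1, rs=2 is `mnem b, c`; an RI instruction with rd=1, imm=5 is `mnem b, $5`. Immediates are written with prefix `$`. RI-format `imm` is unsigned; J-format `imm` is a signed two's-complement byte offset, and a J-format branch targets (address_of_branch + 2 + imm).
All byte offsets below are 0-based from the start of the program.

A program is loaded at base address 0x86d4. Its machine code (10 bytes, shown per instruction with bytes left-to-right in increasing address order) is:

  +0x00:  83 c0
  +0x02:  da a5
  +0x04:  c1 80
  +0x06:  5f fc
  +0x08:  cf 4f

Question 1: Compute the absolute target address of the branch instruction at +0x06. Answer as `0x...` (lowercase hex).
0x86d8

+0x06: 5f fc ⇒ word 0x5ffc (big)
  op=0x5ffc>>12=0x5 ⇒ bne (J)
  imm: (w>>0)&0xfff=0xffc (s12→-4) → $-4
  target = base 0x86d4 + off 0x06 + 2 + imm -4 = 0x86d8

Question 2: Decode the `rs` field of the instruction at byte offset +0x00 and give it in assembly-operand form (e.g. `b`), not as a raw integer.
off 0x00: read 83 c0 as big → 0x83c0
  opcode bits[15:12]=0x8: cpy/RR
  rd@[11:9]=0x1 ⇒ b
  rs@[8:6]=0x7 ⇒ m

m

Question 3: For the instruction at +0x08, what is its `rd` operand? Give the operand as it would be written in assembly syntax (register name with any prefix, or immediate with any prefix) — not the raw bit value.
m

[08] cf 4f → 0xcf4f
  top 4b → 0xc → shli [RI]
  [11:9] rd=7 = m
  [8:0] imm=335 = $335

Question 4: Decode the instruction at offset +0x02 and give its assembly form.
cmpi h, $165

off 0x02: read da a5 as big → 0xdaa5
  op=0xdaa5>>12=0xd ⇒ cmpi (RI)
  [11:9] rd=5 = h
  [8:0] imm=165 = $165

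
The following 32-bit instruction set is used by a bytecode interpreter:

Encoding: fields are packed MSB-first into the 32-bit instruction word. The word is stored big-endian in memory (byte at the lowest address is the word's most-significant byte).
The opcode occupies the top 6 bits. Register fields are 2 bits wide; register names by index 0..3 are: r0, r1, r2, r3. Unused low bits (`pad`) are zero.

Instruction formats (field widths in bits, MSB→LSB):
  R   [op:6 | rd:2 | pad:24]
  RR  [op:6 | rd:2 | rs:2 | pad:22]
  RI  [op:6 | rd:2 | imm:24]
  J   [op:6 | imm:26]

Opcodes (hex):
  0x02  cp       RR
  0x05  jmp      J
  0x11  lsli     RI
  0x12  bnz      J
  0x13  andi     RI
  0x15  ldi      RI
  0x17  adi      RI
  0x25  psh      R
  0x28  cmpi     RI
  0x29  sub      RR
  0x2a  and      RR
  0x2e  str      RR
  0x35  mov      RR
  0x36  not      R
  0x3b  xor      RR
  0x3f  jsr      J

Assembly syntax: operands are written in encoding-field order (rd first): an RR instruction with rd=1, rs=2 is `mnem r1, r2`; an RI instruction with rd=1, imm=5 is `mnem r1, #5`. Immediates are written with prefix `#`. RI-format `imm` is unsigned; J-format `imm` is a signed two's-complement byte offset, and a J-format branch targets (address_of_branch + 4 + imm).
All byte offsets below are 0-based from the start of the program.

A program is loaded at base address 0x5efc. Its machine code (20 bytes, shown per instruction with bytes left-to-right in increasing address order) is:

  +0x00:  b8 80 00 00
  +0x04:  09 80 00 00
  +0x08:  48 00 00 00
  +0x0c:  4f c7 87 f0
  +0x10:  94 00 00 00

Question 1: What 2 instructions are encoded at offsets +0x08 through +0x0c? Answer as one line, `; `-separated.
[08] 48 00 00 00 → 0x48000000
  top 6b → 0x12 → bnz [J]
  imm: (w>>0)&0x3ffffff=0x0 → #0
[0c] 4f c7 87 f0 → 0x4fc787f0
  top 6b → 0x13 → andi [RI]
  rd: (w>>24)&0x3=0x3 → r3
  imm: (w>>0)&0xffffff=0xc787f0 → #13076464

bnz #0; andi r3, #13076464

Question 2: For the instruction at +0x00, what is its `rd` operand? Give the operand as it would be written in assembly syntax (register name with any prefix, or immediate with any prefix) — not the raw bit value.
r0

[00] b8 80 00 00 → 0xb8800000
  top 6b → 0x2e → str [RR]
  [25:24] rd=0 = r0
  [23:22] rs=2 = r2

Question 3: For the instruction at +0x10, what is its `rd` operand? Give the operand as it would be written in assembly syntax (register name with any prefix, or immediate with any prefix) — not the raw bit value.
r0

@+10  big-endian(94 00 00 00) = 0x94000000
  opcode bits[31:26]=0x25: psh/R
  rd: (w>>24)&0x3=0x0 → r0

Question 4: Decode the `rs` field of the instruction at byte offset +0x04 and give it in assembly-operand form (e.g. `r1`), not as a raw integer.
r2

@+04  big-endian(09 80 00 00) = 0x09800000
  opcode bits[31:26]=0x2: cp/RR
  rd@[25:24]=0x1 ⇒ r1
  rs@[23:22]=0x2 ⇒ r2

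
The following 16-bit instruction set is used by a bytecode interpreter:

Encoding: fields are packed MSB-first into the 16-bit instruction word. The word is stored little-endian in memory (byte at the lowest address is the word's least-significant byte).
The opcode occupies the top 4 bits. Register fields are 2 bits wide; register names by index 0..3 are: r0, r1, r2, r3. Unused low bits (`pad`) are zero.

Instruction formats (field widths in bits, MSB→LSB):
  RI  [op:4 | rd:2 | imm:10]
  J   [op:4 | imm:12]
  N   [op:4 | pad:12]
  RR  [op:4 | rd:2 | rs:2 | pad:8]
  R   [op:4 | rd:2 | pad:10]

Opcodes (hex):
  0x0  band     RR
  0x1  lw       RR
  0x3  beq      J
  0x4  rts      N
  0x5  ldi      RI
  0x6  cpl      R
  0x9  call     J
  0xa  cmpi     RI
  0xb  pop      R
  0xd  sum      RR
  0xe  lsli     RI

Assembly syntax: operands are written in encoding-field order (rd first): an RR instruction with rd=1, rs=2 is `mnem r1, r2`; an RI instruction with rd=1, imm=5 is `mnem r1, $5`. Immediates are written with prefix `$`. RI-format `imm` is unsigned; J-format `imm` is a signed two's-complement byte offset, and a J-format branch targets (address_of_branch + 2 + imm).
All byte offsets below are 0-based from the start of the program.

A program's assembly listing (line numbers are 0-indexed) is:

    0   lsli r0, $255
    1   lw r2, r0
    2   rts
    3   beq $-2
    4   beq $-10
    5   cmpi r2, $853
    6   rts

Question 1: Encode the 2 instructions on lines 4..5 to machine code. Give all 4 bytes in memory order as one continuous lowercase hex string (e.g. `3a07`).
L4: beq op=0x3:4|imm=-10:12 ⇒ 0x3ff6 ⇒ little f6 3f
L5: cmpi op=0xa:4|rd=2:2|imm=853:10 ⇒ 0xab55 ⇒ little 55 ab

f63f55ab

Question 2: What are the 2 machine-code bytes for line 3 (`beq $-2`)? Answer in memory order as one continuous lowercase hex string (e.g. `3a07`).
fe3f

line 3 (beq): pack op=0x3:4|imm=-2:12 = 0x3ffe; little→ fe 3f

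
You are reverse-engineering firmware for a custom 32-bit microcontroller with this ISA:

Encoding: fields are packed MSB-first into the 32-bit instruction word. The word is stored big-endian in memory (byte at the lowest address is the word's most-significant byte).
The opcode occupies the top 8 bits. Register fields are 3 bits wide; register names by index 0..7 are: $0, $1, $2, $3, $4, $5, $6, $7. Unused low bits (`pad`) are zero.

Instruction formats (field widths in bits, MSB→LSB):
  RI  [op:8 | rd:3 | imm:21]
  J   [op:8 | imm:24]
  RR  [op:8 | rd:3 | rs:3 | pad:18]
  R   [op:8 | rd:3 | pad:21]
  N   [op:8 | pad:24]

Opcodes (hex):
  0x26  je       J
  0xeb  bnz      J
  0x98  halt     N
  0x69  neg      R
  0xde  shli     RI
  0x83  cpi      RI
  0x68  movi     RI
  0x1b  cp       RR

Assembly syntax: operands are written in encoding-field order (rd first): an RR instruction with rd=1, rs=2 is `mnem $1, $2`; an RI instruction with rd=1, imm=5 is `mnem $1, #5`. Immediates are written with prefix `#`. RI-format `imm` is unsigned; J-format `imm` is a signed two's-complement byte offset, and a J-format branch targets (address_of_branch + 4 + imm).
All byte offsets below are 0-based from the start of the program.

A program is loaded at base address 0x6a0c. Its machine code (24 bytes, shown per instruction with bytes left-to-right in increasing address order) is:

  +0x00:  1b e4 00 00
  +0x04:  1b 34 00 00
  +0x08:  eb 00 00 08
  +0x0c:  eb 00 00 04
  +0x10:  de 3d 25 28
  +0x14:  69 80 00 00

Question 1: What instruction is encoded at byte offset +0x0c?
bnz #4

@+0c  big-endian(eb 00 00 04) = 0xeb000004
  top 8b → 0xeb → bnz [J]
  imm: (w>>0)&0xffffff=0x4 → #4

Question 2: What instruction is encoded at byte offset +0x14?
neg $4

off 0x14: read 69 80 00 00 as big → 0x69800000
  top 8b → 0x69 → neg [R]
  rd: (w>>21)&0x7=0x4 → $4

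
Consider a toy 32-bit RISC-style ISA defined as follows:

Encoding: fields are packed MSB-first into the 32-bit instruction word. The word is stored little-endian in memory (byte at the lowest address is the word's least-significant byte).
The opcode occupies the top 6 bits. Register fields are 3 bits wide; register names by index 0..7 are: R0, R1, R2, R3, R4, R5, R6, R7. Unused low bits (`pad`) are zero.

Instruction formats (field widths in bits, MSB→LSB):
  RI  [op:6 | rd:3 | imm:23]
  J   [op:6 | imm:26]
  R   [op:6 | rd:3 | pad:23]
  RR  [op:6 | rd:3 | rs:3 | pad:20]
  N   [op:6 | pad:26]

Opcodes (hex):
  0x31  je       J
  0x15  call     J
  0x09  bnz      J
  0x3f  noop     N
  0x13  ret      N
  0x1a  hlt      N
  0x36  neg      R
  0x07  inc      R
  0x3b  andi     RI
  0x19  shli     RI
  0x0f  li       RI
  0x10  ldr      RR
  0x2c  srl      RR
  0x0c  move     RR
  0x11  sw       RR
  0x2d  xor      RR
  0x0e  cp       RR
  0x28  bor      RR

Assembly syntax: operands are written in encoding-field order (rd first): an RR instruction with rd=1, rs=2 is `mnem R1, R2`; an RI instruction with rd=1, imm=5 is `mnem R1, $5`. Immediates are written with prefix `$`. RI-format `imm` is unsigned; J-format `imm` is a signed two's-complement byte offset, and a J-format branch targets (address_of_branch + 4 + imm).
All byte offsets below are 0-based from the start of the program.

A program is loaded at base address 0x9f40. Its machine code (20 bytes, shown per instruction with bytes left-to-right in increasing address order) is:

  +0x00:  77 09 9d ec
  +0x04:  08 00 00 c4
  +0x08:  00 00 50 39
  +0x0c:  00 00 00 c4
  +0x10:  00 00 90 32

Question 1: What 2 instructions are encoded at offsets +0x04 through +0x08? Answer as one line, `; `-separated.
je $8; cp R2, R5

off 0x04: read 08 00 00 c4 as little → 0xc4000008
  opcode bits[31:26]=0x31: je/J
  imm@[25:0]=0x8 ⇒ $8
off 0x08: read 00 00 50 39 as little → 0x39500000
  opcode bits[31:26]=0xe: cp/RR
  rd@[25:23]=0x2 ⇒ R2
  rs@[22:20]=0x5 ⇒ R5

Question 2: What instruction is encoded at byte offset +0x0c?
je $0

[0c] 00 00 00 c4 → 0xc4000000
  opcode bits[31:26]=0x31: je/J
  imm@[25:0]=0x0 ⇒ $0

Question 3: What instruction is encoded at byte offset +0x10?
+0x10: 00 00 90 32 ⇒ word 0x32900000 (little)
  opcode bits[31:26]=0xc: move/RR
  rd: (w>>23)&0x7=0x5 → R5
  rs: (w>>20)&0x7=0x1 → R1

move R5, R1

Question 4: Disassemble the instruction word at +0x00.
andi R1, $1902967

+0x00: 77 09 9d ec ⇒ word 0xec9d0977 (little)
  op=0xec9d0977>>26=0x3b ⇒ andi (RI)
  rd@[25:23]=0x1 ⇒ R1
  imm@[22:0]=0x1d0977 ⇒ $1902967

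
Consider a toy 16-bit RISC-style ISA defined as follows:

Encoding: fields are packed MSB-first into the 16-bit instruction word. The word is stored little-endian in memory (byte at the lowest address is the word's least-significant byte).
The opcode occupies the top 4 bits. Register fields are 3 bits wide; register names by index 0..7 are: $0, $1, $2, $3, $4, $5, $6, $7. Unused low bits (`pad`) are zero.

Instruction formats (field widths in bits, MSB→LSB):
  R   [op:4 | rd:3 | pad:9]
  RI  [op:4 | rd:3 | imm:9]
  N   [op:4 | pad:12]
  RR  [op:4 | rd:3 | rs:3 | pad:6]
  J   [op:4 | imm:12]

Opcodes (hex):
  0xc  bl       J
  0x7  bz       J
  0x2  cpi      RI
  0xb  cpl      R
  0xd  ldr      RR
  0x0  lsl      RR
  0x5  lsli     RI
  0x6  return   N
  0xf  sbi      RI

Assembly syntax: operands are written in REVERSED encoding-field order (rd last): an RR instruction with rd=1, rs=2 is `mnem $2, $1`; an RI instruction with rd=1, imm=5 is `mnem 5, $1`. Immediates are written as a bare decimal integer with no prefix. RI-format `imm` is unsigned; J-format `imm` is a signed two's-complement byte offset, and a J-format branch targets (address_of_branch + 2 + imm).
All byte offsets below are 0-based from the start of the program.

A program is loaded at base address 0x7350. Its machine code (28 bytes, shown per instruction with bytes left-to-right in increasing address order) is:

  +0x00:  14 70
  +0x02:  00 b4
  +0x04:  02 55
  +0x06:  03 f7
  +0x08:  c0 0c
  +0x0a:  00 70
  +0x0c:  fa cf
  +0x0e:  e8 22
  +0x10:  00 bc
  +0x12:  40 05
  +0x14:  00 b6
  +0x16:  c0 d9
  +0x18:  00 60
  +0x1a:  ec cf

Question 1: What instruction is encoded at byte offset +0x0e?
cpi 232, $1

off 0x0e: read e8 22 as little → 0x22e8
  op=0x22e8>>12=0x2 ⇒ cpi (RI)
  rd: (w>>9)&0x7=0x1 → $1
  imm: (w>>0)&0x1ff=0xe8 → 232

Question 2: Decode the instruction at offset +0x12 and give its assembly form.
lsl $5, $2

[12] 40 05 → 0x0540
  top 4b → 0x0 → lsl [RR]
  rd: (w>>9)&0x7=0x2 → $2
  rs: (w>>6)&0x7=0x5 → $5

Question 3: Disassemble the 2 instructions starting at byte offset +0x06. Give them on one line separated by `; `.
sbi 259, $3; lsl $3, $6

+0x06: 03 f7 ⇒ word 0xf703 (little)
  op=0xf703>>12=0xf ⇒ sbi (RI)
  rd: (w>>9)&0x7=0x3 → $3
  imm: (w>>0)&0x1ff=0x103 → 259
+0x08: c0 0c ⇒ word 0x0cc0 (little)
  op=0x0cc0>>12=0x0 ⇒ lsl (RR)
  rd: (w>>9)&0x7=0x6 → $6
  rs: (w>>6)&0x7=0x3 → $3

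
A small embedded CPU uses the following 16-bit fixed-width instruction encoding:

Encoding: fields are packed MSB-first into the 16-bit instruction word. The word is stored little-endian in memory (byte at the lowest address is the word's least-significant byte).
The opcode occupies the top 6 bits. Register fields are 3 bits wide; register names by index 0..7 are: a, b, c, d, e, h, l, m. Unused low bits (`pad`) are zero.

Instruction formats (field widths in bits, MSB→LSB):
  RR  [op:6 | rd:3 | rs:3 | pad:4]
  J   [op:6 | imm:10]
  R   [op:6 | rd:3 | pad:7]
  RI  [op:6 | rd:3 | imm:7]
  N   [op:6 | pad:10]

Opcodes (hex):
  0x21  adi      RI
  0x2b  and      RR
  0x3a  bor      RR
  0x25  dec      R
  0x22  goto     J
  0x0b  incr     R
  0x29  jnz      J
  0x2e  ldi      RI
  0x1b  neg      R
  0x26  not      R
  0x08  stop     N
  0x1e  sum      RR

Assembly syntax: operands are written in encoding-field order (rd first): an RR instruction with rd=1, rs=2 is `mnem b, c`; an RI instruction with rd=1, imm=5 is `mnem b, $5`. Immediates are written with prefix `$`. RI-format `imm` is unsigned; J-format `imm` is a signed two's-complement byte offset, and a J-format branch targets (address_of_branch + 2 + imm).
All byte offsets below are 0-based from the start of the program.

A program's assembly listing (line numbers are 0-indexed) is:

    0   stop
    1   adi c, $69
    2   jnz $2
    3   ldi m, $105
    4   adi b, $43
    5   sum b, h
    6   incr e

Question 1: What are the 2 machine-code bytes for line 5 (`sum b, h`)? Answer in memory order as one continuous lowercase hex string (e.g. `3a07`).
d078

5. sum fields op=0x1e:6|rd=1:3|rs=5:3|pad=0:4 → word 78d0h → d0 78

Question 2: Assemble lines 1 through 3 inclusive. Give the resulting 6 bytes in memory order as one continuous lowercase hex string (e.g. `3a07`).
1. adi fields op=0x21:6|rd=2:3|imm=69:7 → word 8545h → 45 85
2. jnz fields op=0x29:6|imm=2:10 → word a402h → 02 a4
3. ldi fields op=0x2e:6|rd=7:3|imm=105:7 → word bbe9h → e9 bb

458502a4e9bb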